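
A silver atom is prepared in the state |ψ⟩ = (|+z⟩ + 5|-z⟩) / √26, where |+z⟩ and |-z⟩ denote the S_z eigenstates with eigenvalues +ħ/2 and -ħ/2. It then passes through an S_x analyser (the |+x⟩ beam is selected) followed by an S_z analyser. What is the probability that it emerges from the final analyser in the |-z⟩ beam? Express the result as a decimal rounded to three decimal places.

0.346

First analyser (S_x): P(|+x⟩) = |⟨+x|ψ⟩|² = 36/52.
After stage 1 the state is |+x⟩; P(|-z⟩) = |⟨-z|+x⟩|² = 1/2.
Joint probability = 36/52 × 1/2 = 0.346.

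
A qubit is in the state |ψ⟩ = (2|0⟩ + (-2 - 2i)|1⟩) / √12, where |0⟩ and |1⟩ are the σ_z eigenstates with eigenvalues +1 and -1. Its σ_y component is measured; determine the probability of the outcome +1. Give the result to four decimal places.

|+y⟩ = (|0⟩ + i|1⟩)/√2, so ⟨+y|ψ⟩ = (2i) / (√2·√12).
P = |2i|² / 24 = 4/24.

0.1667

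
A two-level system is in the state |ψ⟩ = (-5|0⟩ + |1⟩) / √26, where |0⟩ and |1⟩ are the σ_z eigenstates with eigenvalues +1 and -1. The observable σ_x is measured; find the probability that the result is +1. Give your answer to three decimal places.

|+x⟩ = (|0⟩ + |1⟩)/√2, so ⟨+x|ψ⟩ = (-4) / (√2·√26).
P = |-4|² / 52 = 16/52.

0.308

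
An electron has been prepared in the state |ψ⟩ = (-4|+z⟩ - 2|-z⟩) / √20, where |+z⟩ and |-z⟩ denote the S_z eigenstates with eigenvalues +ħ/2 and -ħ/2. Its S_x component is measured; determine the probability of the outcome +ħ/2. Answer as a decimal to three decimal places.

0.900

|+x⟩ = (|+z⟩ + |-z⟩)/√2, so ⟨+x|ψ⟩ = (-6) / (√2·√20).
P = |-6|² / 40 = 36/40.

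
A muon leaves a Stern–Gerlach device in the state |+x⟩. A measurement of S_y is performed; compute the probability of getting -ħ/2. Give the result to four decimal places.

0.5000

In the S_z basis, |+x⟩ = (|+z⟩ + |-z⟩)/√2 and |-y⟩ = (|+z⟩ - i|-z⟩)/√2.
|⟨-y|+x⟩|² = 1/2.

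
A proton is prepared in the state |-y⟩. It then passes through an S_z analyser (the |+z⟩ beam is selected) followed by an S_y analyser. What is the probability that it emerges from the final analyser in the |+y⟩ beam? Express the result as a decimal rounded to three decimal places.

0.250

First analyser (S_z): from |-y⟩, P(|+z⟩) = 1/2.
After stage 1 the state is |+z⟩; P(|+y⟩) = |⟨+y|+z⟩|² = 1/2.
Joint probability = 1/2 × 1/2 = 0.250.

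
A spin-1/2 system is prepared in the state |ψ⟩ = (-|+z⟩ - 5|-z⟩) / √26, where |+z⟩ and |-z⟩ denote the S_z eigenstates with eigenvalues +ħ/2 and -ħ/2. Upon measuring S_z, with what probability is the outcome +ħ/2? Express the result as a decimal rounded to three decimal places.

0.038

The +ħ/2 outcome corresponds to |+z⟩. Its amplitude in |ψ⟩ is -1/√26.
P = |-1|² / 26 = 1/26.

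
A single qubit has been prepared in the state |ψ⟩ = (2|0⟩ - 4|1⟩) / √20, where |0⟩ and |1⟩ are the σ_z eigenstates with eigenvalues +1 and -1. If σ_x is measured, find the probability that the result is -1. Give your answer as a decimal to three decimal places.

|-x⟩ = (|0⟩ - |1⟩)/√2, so ⟨-x|ψ⟩ = (6) / (√2·√20).
P = |6|² / 40 = 36/40.

0.900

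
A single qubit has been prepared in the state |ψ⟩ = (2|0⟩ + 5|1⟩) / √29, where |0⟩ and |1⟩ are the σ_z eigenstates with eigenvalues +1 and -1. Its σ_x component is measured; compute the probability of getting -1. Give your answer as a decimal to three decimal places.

0.155

|-x⟩ = (|0⟩ - |1⟩)/√2, so ⟨-x|ψ⟩ = (-3) / (√2·√29).
P = |-3|² / 58 = 9/58.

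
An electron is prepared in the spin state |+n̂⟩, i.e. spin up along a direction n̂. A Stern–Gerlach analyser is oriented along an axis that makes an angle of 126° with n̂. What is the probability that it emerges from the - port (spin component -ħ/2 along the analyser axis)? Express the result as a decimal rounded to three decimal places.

0.794

For spin-½, the probability of finding spin-up along an axis at angle θ to the initial spin direction is cos²(θ/2); spin-down is sin²(θ/2).
θ = 126°, so P = sin²(63°) ≈ 0.794.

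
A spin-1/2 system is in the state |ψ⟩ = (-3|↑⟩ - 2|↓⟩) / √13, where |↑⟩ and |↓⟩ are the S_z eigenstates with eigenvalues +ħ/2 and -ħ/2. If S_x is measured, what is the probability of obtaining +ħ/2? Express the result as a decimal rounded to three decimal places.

0.962

|+x⟩ = (|↑⟩ + |↓⟩)/√2, so ⟨+x|ψ⟩ = (-5) / (√2·√13).
P = |-5|² / 26 = 25/26.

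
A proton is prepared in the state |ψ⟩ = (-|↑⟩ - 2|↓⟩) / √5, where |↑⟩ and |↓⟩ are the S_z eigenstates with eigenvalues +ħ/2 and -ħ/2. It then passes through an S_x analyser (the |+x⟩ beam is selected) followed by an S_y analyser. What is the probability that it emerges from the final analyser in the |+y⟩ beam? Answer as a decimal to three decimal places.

First analyser (S_x): P(|+x⟩) = |⟨+x|ψ⟩|² = 9/10.
After stage 1 the state is |+x⟩; P(|+y⟩) = |⟨+y|+x⟩|² = 1/2.
Joint probability = 9/10 × 1/2 = 0.450.

0.450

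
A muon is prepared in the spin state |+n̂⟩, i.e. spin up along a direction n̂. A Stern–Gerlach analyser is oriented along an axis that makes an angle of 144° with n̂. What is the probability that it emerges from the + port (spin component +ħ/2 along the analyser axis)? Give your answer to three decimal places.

0.095

For spin-½, the probability of finding spin-up along an axis at angle θ to the initial spin direction is cos²(θ/2); spin-down is sin²(θ/2).
θ = 144°, so P = cos²(72°) ≈ 0.095.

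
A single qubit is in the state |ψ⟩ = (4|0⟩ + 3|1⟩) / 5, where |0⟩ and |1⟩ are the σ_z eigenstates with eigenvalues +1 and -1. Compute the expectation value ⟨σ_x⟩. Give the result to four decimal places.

⟨σ_x⟩ = 2 Re(a* b)/(|a|²+|b|²) with a = 4, b = 3.
a* b = 12, so ⟨σ_x⟩ = 24/25.

0.9600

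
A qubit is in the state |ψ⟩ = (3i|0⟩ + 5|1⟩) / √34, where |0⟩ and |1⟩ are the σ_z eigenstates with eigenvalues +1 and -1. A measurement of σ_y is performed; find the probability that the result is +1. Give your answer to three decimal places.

0.059

|+y⟩ = (|0⟩ + i|1⟩)/√2, so ⟨+y|ψ⟩ = (-2i) / (√2·√34).
P = |-2i|² / 68 = 4/68.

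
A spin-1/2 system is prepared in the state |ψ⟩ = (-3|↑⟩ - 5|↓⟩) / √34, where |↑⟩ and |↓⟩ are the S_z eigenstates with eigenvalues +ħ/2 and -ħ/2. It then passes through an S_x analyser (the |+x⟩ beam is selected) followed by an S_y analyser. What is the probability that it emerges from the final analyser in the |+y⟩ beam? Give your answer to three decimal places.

First analyser (S_x): P(|+x⟩) = |⟨+x|ψ⟩|² = 64/68.
After stage 1 the state is |+x⟩; P(|+y⟩) = |⟨+y|+x⟩|² = 1/2.
Joint probability = 64/68 × 1/2 = 0.471.

0.471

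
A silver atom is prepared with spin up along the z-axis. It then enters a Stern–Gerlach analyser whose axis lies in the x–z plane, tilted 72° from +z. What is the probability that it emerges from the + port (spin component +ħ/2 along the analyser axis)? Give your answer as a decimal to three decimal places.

For spin-½, the probability of finding spin-up along an axis at angle θ to the initial spin direction is cos²(θ/2); spin-down is sin²(θ/2).
θ = 72°, so P = cos²(36°) ≈ 0.655.

0.655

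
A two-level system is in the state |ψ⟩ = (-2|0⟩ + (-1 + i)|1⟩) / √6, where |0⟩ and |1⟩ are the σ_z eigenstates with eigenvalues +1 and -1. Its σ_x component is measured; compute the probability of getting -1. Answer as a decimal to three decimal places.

0.167

|-x⟩ = (|0⟩ - |1⟩)/√2, so ⟨-x|ψ⟩ = (-1 - i) / (√2·√6).
P = |-1 - i|² / 12 = 2/12.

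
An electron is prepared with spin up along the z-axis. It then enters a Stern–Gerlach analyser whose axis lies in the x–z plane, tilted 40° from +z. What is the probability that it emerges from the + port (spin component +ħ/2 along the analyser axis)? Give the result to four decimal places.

For spin-½, the probability of finding spin-up along an axis at angle θ to the initial spin direction is cos²(θ/2); spin-down is sin²(θ/2).
θ = 40°, so P = cos²(20°) ≈ 0.8830.

0.8830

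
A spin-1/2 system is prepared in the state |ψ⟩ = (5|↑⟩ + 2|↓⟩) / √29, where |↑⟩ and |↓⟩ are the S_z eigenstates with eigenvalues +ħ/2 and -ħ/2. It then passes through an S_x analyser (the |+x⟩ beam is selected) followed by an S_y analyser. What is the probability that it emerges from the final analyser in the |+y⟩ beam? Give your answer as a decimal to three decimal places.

First analyser (S_x): P(|+x⟩) = |⟨+x|ψ⟩|² = 49/58.
After stage 1 the state is |+x⟩; P(|+y⟩) = |⟨+y|+x⟩|² = 1/2.
Joint probability = 49/58 × 1/2 = 0.422.

0.422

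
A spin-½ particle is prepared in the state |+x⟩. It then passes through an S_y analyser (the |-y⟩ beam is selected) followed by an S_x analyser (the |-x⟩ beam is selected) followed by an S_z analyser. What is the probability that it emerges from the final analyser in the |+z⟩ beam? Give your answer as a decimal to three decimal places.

First analyser (S_y): from |+x⟩, P(|-y⟩) = 1/2.
After stage 1 the state is |-y⟩; P(|-x⟩) = |⟨-x|-y⟩|² = 1/2.
After stage 2 the state is |-x⟩; P(|+z⟩) = |⟨+z|-x⟩|² = 1/2.
Joint probability = 1/2 × 1/2 × 1/2 = 0.125.

0.125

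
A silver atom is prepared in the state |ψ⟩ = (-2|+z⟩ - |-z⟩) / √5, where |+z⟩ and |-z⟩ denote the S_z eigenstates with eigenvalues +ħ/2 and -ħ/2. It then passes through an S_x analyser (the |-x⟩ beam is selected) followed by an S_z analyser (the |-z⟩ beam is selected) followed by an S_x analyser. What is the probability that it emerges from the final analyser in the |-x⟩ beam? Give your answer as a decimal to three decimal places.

0.025

First analyser (S_x): P(|-x⟩) = |⟨-x|ψ⟩|² = 1/10.
After stage 1 the state is |-x⟩; P(|-z⟩) = |⟨-z|-x⟩|² = 1/2.
After stage 2 the state is |-z⟩; P(|-x⟩) = |⟨-x|-z⟩|² = 1/2.
Joint probability = 1/10 × 1/2 × 1/2 = 0.025.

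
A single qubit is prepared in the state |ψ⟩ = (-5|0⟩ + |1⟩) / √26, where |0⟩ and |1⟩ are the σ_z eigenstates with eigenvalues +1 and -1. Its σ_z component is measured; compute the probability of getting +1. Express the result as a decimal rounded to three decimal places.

The +1 outcome corresponds to |0⟩. Its amplitude in |ψ⟩ is -5/√26.
P = |-5|² / 26 = 25/26.

0.962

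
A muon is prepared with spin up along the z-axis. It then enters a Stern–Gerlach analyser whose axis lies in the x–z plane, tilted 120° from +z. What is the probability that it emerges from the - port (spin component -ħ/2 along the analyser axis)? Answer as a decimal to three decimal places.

0.750

For spin-½, the probability of finding spin-up along an axis at angle θ to the initial spin direction is cos²(θ/2); spin-down is sin²(θ/2).
θ = 120°, so P = sin²(60°) ≈ 0.750.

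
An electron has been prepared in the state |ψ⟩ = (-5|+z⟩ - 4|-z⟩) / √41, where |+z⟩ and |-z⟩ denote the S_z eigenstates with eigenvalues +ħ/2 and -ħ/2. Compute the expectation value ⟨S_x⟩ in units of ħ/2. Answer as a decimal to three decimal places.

⟨σ_x⟩ = 2 Re(a* b)/(|a|²+|b|²) with a = -5, b = -4.
a* b = 20, so ⟨σ_x⟩ = 40/41.
⟨S_x⟩ = (ħ/2)·⟨σ_x⟩.

0.976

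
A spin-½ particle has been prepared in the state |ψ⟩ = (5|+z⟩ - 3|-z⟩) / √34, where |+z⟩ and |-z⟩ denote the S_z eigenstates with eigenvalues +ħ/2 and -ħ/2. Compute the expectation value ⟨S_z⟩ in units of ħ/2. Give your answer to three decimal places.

⟨σ_z⟩ = |a|² - |b|² divided by |a|²+|b|², with a, b the |+z⟩, |-z⟩ amplitudes.
= (25 - 9)/34 = 16/34.
⟨S_z⟩ = (ħ/2)·⟨σ_z⟩.

0.471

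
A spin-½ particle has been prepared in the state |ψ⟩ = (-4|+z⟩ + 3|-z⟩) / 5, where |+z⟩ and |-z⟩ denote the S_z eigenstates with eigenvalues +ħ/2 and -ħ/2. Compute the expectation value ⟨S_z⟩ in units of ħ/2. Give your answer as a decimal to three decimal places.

⟨σ_z⟩ = |a|² - |b|² divided by |a|²+|b|², with a, b the |+z⟩, |-z⟩ amplitudes.
= (16 - 9)/25 = 7/25.
⟨S_z⟩ = (ħ/2)·⟨σ_z⟩.

0.280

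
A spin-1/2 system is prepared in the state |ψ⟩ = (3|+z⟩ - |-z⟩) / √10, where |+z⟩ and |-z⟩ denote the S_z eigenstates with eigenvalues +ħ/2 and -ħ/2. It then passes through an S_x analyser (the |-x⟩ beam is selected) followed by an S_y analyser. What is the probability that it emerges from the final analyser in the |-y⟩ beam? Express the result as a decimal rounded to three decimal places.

0.400

First analyser (S_x): P(|-x⟩) = |⟨-x|ψ⟩|² = 16/20.
After stage 1 the state is |-x⟩; P(|-y⟩) = |⟨-y|-x⟩|² = 1/2.
Joint probability = 16/20 × 1/2 = 0.400.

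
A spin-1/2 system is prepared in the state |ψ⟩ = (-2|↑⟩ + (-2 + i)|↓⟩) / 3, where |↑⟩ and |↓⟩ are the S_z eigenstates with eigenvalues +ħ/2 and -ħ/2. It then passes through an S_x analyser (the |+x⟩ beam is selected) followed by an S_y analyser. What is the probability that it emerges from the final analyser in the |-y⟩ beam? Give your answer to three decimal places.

First analyser (S_x): P(|+x⟩) = |⟨+x|ψ⟩|² = 17/18.
After stage 1 the state is |+x⟩; P(|-y⟩) = |⟨-y|+x⟩|² = 1/2.
Joint probability = 17/18 × 1/2 = 0.472.

0.472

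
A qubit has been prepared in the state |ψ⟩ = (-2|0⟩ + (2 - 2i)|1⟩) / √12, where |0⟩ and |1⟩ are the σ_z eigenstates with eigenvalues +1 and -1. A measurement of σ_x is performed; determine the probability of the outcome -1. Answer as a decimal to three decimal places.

0.833

|-x⟩ = (|0⟩ - |1⟩)/√2, so ⟨-x|ψ⟩ = (-4 + 2i) / (√2·√12).
P = |-4 + 2i|² / 24 = 20/24.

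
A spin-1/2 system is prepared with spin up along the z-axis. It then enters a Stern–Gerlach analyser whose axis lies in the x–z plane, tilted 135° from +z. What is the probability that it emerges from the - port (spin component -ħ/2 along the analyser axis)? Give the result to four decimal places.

0.8536

For spin-½, the probability of finding spin-up along an axis at angle θ to the initial spin direction is cos²(θ/2); spin-down is sin²(θ/2).
θ = 135°, so P = sin²(67.5°) ≈ 0.8536.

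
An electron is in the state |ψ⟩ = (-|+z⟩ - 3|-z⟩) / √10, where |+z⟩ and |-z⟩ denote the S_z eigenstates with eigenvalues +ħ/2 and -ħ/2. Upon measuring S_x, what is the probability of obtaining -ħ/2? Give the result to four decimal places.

0.2000

|-x⟩ = (|+z⟩ - |-z⟩)/√2, so ⟨-x|ψ⟩ = (2) / (√2·√10).
P = |2|² / 20 = 4/20.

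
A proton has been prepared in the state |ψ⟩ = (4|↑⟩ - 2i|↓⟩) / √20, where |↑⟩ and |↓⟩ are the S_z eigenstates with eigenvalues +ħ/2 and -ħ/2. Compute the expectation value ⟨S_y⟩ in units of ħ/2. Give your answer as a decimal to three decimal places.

-0.800

⟨σ_y⟩ = 2 Im(a* b)/(|a|²+|b|²) with a = 4, b = -2i.
a* b = -8i, so ⟨σ_y⟩ = -16/20.
⟨S_y⟩ = (ħ/2)·⟨σ_y⟩.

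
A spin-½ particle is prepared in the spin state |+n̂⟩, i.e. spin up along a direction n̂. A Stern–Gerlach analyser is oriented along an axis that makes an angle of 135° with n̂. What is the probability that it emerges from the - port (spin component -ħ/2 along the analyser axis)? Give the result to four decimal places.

For spin-½, the probability of finding spin-up along an axis at angle θ to the initial spin direction is cos²(θ/2); spin-down is sin²(θ/2).
θ = 135°, so P = sin²(67.5°) ≈ 0.8536.

0.8536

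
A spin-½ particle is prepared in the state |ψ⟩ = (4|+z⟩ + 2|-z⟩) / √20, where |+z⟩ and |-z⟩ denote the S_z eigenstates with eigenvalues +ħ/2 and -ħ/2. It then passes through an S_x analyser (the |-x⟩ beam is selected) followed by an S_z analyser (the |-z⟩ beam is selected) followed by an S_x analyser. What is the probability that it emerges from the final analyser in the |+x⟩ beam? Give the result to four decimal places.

0.0250

First analyser (S_x): P(|-x⟩) = |⟨-x|ψ⟩|² = 4/40.
After stage 1 the state is |-x⟩; P(|-z⟩) = |⟨-z|-x⟩|² = 1/2.
After stage 2 the state is |-z⟩; P(|+x⟩) = |⟨+x|-z⟩|² = 1/2.
Joint probability = 4/40 × 1/2 × 1/2 = 0.0250.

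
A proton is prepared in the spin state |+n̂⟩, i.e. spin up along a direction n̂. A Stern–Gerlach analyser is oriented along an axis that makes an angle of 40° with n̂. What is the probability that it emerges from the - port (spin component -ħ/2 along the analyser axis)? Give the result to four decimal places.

For spin-½, the probability of finding spin-up along an axis at angle θ to the initial spin direction is cos²(θ/2); spin-down is sin²(θ/2).
θ = 40°, so P = sin²(20°) ≈ 0.1170.

0.1170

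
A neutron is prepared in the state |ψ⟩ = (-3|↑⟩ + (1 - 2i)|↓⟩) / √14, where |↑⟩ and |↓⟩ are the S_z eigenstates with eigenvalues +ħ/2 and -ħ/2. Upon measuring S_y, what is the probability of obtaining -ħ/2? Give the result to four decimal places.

|-y⟩ = (|↑⟩ - i|↓⟩)/√2, so ⟨-y|ψ⟩ = (-1 + i) / (√2·√14).
P = |-1 + i|² / 28 = 2/28.

0.0714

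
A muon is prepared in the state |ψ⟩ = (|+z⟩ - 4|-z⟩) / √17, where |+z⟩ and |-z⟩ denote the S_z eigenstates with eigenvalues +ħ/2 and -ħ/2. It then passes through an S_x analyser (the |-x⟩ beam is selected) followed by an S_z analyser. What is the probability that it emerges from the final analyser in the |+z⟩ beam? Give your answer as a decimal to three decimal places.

First analyser (S_x): P(|-x⟩) = |⟨-x|ψ⟩|² = 25/34.
After stage 1 the state is |-x⟩; P(|+z⟩) = |⟨+z|-x⟩|² = 1/2.
Joint probability = 25/34 × 1/2 = 0.368.

0.368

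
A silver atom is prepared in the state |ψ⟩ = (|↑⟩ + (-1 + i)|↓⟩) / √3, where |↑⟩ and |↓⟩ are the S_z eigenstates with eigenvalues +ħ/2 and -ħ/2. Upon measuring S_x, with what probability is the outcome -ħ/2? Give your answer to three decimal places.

|-x⟩ = (|↑⟩ - |↓⟩)/√2, so ⟨-x|ψ⟩ = (2 - i) / (√2·√3).
P = |2 - i|² / 6 = 5/6.

0.833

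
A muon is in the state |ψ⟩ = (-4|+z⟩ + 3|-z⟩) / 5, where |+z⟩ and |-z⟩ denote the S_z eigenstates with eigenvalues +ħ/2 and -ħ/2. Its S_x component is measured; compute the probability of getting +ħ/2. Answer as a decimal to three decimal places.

0.020

|+x⟩ = (|+z⟩ + |-z⟩)/√2, so ⟨+x|ψ⟩ = (-1) / (√2·5).
P = |-1|² / 50 = 1/50.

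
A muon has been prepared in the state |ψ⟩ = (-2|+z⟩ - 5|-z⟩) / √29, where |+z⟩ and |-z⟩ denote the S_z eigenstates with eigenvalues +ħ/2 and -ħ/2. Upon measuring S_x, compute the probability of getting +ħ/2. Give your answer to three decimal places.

|+x⟩ = (|+z⟩ + |-z⟩)/√2, so ⟨+x|ψ⟩ = (-7) / (√2·√29).
P = |-7|² / 58 = 49/58.

0.845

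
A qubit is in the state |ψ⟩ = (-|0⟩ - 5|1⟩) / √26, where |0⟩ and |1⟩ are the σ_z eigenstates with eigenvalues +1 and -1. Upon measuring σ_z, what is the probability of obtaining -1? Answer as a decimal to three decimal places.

0.962

The -1 outcome corresponds to |1⟩. Its amplitude in |ψ⟩ is -5/√26.
P = |-5|² / 26 = 25/26.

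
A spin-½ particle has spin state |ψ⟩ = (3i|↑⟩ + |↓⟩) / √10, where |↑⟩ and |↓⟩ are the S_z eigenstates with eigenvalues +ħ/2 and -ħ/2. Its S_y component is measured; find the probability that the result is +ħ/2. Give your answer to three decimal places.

|+y⟩ = (|↑⟩ + i|↓⟩)/√2, so ⟨+y|ψ⟩ = (2i) / (√2·√10).
P = |2i|² / 20 = 4/20.

0.200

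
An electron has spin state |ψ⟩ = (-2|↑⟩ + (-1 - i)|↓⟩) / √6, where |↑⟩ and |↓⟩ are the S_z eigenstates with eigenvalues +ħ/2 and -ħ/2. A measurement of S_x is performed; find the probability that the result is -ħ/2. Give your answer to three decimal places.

0.167

|-x⟩ = (|↑⟩ - |↓⟩)/√2, so ⟨-x|ψ⟩ = (-1 + i) / (√2·√6).
P = |-1 + i|² / 12 = 2/12.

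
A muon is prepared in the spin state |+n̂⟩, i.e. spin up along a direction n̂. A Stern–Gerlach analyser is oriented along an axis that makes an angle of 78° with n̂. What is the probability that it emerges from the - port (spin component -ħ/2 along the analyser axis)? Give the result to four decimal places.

For spin-½, the probability of finding spin-up along an axis at angle θ to the initial spin direction is cos²(θ/2); spin-down is sin²(θ/2).
θ = 78°, so P = sin²(39°) ≈ 0.3960.

0.3960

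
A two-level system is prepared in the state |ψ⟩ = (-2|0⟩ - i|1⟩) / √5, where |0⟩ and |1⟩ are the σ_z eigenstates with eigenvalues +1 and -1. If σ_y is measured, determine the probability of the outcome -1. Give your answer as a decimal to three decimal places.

|-y⟩ = (|0⟩ - i|1⟩)/√2, so ⟨-y|ψ⟩ = (-1) / (√2·√5).
P = |-1|² / 10 = 1/10.

0.100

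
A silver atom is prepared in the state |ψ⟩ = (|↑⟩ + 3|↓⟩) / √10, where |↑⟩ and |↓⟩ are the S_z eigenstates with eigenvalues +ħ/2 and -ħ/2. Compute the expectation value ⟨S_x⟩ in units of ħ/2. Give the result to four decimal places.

0.6000

⟨σ_x⟩ = 2 Re(a* b)/(|a|²+|b|²) with a = 1, b = 3.
a* b = 3, so ⟨σ_x⟩ = 6/10.
⟨S_x⟩ = (ħ/2)·⟨σ_x⟩.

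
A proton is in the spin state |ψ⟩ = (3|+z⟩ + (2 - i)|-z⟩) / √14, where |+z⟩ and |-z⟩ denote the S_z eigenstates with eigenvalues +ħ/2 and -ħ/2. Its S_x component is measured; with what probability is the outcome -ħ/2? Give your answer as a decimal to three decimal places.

|-x⟩ = (|+z⟩ - |-z⟩)/√2, so ⟨-x|ψ⟩ = (1 + i) / (√2·√14).
P = |1 + i|² / 28 = 2/28.

0.071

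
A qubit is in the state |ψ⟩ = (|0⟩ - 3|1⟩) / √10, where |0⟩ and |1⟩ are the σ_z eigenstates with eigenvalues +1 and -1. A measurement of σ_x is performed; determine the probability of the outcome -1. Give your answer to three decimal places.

|-x⟩ = (|0⟩ - |1⟩)/√2, so ⟨-x|ψ⟩ = (4) / (√2·√10).
P = |4|² / 20 = 16/20.

0.800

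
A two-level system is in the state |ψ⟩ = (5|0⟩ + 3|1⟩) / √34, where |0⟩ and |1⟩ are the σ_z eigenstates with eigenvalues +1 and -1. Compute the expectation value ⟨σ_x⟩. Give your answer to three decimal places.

0.882

⟨σ_x⟩ = 2 Re(a* b)/(|a|²+|b|²) with a = 5, b = 3.
a* b = 15, so ⟨σ_x⟩ = 30/34.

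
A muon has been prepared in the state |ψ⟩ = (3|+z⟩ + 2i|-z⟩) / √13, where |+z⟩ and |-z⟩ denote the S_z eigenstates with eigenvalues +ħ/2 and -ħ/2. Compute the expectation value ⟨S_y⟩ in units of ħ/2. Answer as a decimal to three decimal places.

⟨σ_y⟩ = 2 Im(a* b)/(|a|²+|b|²) with a = 3, b = 2i.
a* b = 6i, so ⟨σ_y⟩ = 12/13.
⟨S_y⟩ = (ħ/2)·⟨σ_y⟩.

0.923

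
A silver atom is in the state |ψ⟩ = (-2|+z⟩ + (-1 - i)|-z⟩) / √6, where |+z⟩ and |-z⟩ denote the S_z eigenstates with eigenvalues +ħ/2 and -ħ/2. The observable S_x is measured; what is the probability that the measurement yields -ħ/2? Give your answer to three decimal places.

|-x⟩ = (|+z⟩ - |-z⟩)/√2, so ⟨-x|ψ⟩ = (-1 + i) / (√2·√6).
P = |-1 + i|² / 12 = 2/12.

0.167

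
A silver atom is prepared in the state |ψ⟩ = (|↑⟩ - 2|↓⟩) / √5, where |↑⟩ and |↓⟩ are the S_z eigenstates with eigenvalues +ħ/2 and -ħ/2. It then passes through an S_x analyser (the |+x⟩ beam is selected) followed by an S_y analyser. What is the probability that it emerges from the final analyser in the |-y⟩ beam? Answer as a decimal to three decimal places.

First analyser (S_x): P(|+x⟩) = |⟨+x|ψ⟩|² = 1/10.
After stage 1 the state is |+x⟩; P(|-y⟩) = |⟨-y|+x⟩|² = 1/2.
Joint probability = 1/10 × 1/2 = 0.050.

0.050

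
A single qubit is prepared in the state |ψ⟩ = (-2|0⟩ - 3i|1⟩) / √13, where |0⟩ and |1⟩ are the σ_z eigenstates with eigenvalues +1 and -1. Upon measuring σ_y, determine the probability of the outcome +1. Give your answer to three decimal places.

|+y⟩ = (|0⟩ + i|1⟩)/√2, so ⟨+y|ψ⟩ = (-5) / (√2·√13).
P = |-5|² / 26 = 25/26.

0.962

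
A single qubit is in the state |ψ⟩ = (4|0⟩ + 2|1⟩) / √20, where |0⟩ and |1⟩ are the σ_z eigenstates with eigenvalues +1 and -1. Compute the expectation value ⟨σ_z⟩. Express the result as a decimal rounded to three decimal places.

⟨σ_z⟩ = |a|² - |b|² divided by |a|²+|b|², with a, b the |0⟩, |1⟩ amplitudes.
= (16 - 4)/20 = 12/20.

0.600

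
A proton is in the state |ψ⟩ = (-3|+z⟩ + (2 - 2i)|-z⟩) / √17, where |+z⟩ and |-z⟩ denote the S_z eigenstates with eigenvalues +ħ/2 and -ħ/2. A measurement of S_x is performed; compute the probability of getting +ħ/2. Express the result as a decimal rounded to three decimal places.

|+x⟩ = (|+z⟩ + |-z⟩)/√2, so ⟨+x|ψ⟩ = (-1 - 2i) / (√2·√17).
P = |-1 - 2i|² / 34 = 5/34.

0.147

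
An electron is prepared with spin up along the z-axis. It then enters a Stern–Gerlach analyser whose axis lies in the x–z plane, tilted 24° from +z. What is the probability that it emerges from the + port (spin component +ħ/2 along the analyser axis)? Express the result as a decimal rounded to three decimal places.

0.957

For spin-½, the probability of finding spin-up along an axis at angle θ to the initial spin direction is cos²(θ/2); spin-down is sin²(θ/2).
θ = 24°, so P = cos²(12°) ≈ 0.957.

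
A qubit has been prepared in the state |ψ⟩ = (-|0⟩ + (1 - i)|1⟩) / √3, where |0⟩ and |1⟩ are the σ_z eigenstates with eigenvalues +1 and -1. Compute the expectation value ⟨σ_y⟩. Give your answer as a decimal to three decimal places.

⟨σ_y⟩ = 2 Im(a* b)/(|a|²+|b|²) with a = -1, b = (1 - i).
a* b = (-1 + i), so ⟨σ_y⟩ = 2/3.

0.667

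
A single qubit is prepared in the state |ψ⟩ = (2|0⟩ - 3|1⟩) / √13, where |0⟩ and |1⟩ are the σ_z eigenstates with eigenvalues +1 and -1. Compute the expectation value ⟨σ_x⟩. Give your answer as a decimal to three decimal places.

-0.923

⟨σ_x⟩ = 2 Re(a* b)/(|a|²+|b|²) with a = 2, b = -3.
a* b = -6, so ⟨σ_x⟩ = -12/13.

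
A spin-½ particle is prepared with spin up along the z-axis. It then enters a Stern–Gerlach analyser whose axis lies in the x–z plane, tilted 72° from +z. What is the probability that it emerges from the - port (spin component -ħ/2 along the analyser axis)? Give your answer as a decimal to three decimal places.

For spin-½, the probability of finding spin-up along an axis at angle θ to the initial spin direction is cos²(θ/2); spin-down is sin²(θ/2).
θ = 72°, so P = sin²(36°) ≈ 0.345.

0.345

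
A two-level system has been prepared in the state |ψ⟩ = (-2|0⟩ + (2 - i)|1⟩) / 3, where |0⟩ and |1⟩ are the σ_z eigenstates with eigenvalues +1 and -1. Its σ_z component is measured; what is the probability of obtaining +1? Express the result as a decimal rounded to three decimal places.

The +1 outcome corresponds to |0⟩. Its amplitude in |ψ⟩ is -2/3.
P = |-2|² / 9 = 4/9.

0.444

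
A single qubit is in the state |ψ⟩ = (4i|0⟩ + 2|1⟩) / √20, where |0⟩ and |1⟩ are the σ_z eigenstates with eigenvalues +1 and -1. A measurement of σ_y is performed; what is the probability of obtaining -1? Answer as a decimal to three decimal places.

0.900

|-y⟩ = (|0⟩ - i|1⟩)/√2, so ⟨-y|ψ⟩ = (6i) / (√2·√20).
P = |6i|² / 40 = 36/40.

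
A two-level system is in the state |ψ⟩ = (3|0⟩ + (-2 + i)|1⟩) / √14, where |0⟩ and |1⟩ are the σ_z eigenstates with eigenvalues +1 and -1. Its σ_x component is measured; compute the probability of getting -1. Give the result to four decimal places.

0.9286

|-x⟩ = (|0⟩ - |1⟩)/√2, so ⟨-x|ψ⟩ = (5 - i) / (√2·√14).
P = |5 - i|² / 28 = 26/28.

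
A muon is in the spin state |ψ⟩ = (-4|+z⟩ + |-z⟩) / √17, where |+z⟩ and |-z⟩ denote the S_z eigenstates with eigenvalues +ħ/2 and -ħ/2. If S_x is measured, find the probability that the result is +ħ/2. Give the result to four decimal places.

0.2647

|+x⟩ = (|+z⟩ + |-z⟩)/√2, so ⟨+x|ψ⟩ = (-3) / (√2·√17).
P = |-3|² / 34 = 9/34.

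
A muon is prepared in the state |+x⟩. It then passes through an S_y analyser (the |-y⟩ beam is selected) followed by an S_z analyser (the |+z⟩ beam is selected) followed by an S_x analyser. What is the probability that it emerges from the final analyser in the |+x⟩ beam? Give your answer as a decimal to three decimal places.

First analyser (S_y): from |+x⟩, P(|-y⟩) = 1/2.
After stage 1 the state is |-y⟩; P(|+z⟩) = |⟨+z|-y⟩|² = 1/2.
After stage 2 the state is |+z⟩; P(|+x⟩) = |⟨+x|+z⟩|² = 1/2.
Joint probability = 1/2 × 1/2 × 1/2 = 0.125.

0.125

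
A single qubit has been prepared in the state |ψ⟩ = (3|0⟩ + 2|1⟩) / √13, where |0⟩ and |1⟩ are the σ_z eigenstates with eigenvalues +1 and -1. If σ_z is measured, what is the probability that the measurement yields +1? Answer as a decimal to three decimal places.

The +1 outcome corresponds to |0⟩. Its amplitude in |ψ⟩ is 3/√13.
P = |3|² / 13 = 9/13.

0.692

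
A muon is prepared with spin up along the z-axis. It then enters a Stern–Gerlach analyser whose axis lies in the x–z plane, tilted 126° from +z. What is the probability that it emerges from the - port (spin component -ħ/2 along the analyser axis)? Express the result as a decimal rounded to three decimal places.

0.794

For spin-½, the probability of finding spin-up along an axis at angle θ to the initial spin direction is cos²(θ/2); spin-down is sin²(θ/2).
θ = 126°, so P = sin²(63°) ≈ 0.794.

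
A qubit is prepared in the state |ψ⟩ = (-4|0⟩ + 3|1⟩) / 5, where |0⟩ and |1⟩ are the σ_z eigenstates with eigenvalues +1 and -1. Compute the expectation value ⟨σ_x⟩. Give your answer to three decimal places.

⟨σ_x⟩ = 2 Re(a* b)/(|a|²+|b|²) with a = -4, b = 3.
a* b = -12, so ⟨σ_x⟩ = -24/25.

-0.960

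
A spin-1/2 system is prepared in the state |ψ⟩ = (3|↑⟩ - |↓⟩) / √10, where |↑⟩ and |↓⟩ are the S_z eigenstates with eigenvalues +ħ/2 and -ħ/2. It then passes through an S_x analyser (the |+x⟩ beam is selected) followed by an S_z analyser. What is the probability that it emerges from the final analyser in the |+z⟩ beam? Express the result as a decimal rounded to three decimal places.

First analyser (S_x): P(|+x⟩) = |⟨+x|ψ⟩|² = 4/20.
After stage 1 the state is |+x⟩; P(|+z⟩) = |⟨+z|+x⟩|² = 1/2.
Joint probability = 4/20 × 1/2 = 0.100.

0.100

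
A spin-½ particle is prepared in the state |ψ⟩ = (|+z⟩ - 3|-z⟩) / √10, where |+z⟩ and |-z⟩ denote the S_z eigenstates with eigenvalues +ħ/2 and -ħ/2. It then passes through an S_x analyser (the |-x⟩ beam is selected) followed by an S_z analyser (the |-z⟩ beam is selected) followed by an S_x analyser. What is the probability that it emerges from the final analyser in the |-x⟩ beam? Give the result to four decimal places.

0.2000

First analyser (S_x): P(|-x⟩) = |⟨-x|ψ⟩|² = 16/20.
After stage 1 the state is |-x⟩; P(|-z⟩) = |⟨-z|-x⟩|² = 1/2.
After stage 2 the state is |-z⟩; P(|-x⟩) = |⟨-x|-z⟩|² = 1/2.
Joint probability = 16/20 × 1/2 × 1/2 = 0.2000.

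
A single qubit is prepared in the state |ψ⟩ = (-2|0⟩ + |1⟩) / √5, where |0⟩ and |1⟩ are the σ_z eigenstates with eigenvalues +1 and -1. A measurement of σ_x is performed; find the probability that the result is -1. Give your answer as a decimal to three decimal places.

|-x⟩ = (|0⟩ - |1⟩)/√2, so ⟨-x|ψ⟩ = (-3) / (√2·√5).
P = |-3|² / 10 = 9/10.

0.900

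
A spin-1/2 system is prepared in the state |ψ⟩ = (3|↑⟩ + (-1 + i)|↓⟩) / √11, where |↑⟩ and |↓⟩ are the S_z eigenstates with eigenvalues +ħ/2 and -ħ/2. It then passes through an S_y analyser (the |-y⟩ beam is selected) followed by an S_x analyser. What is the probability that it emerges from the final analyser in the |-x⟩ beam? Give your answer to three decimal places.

First analyser (S_y): P(|-y⟩) = |⟨-y|ψ⟩|² = 5/22.
After stage 1 the state is |-y⟩; P(|-x⟩) = |⟨-x|-y⟩|² = 1/2.
Joint probability = 5/22 × 1/2 = 0.114.

0.114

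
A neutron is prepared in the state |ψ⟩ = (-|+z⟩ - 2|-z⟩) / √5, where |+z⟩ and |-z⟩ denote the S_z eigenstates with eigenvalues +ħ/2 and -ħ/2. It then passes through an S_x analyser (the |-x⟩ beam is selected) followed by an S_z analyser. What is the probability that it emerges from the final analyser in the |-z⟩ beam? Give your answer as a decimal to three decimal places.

First analyser (S_x): P(|-x⟩) = |⟨-x|ψ⟩|² = 1/10.
After stage 1 the state is |-x⟩; P(|-z⟩) = |⟨-z|-x⟩|² = 1/2.
Joint probability = 1/10 × 1/2 = 0.050.

0.050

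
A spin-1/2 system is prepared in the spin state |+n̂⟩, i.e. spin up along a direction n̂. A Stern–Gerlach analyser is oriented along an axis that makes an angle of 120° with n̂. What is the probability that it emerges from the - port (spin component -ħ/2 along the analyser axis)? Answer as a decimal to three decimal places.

For spin-½, the probability of finding spin-up along an axis at angle θ to the initial spin direction is cos²(θ/2); spin-down is sin²(θ/2).
θ = 120°, so P = sin²(60°) ≈ 0.750.

0.750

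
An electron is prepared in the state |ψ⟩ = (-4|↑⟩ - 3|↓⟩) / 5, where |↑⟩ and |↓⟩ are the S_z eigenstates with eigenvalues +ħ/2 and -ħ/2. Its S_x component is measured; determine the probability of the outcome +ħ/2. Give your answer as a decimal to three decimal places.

|+x⟩ = (|↑⟩ + |↓⟩)/√2, so ⟨+x|ψ⟩ = (-7) / (√2·5).
P = |-7|² / 50 = 49/50.

0.980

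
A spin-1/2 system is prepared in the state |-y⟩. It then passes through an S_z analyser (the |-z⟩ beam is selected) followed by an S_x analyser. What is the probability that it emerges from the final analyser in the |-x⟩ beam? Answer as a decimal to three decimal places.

0.250

First analyser (S_z): from |-y⟩, P(|-z⟩) = 1/2.
After stage 1 the state is |-z⟩; P(|-x⟩) = |⟨-x|-z⟩|² = 1/2.
Joint probability = 1/2 × 1/2 = 0.250.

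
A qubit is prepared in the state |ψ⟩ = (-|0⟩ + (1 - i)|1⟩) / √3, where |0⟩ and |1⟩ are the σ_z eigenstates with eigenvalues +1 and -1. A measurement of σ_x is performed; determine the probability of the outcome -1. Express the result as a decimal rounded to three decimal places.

|-x⟩ = (|0⟩ - |1⟩)/√2, so ⟨-x|ψ⟩ = (-2 + i) / (√2·√3).
P = |-2 + i|² / 6 = 5/6.

0.833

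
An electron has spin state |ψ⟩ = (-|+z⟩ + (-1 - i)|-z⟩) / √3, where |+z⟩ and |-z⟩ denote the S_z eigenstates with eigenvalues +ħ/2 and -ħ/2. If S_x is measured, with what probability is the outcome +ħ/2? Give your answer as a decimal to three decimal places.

|+x⟩ = (|+z⟩ + |-z⟩)/√2, so ⟨+x|ψ⟩ = (-2 - i) / (√2·√3).
P = |-2 - i|² / 6 = 5/6.

0.833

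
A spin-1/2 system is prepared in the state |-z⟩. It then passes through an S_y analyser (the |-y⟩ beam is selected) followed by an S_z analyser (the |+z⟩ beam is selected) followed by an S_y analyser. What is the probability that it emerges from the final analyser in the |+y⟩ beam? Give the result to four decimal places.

0.1250

First analyser (S_y): from |-z⟩, P(|-y⟩) = 1/2.
After stage 1 the state is |-y⟩; P(|+z⟩) = |⟨+z|-y⟩|² = 1/2.
After stage 2 the state is |+z⟩; P(|+y⟩) = |⟨+y|+z⟩|² = 1/2.
Joint probability = 1/2 × 1/2 × 1/2 = 0.1250.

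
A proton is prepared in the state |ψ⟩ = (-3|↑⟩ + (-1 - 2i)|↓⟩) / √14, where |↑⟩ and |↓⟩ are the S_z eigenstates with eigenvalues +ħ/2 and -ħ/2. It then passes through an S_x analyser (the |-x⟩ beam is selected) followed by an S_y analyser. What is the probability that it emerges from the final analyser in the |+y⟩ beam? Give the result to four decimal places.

0.1429

First analyser (S_x): P(|-x⟩) = |⟨-x|ψ⟩|² = 8/28.
After stage 1 the state is |-x⟩; P(|+y⟩) = |⟨+y|-x⟩|² = 1/2.
Joint probability = 8/28 × 1/2 = 0.1429.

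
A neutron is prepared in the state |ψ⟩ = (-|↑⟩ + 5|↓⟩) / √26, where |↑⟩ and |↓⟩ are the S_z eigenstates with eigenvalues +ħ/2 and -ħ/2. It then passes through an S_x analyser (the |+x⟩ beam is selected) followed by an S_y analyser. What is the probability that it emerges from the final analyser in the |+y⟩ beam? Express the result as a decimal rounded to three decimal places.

0.154

First analyser (S_x): P(|+x⟩) = |⟨+x|ψ⟩|² = 16/52.
After stage 1 the state is |+x⟩; P(|+y⟩) = |⟨+y|+x⟩|² = 1/2.
Joint probability = 16/52 × 1/2 = 0.154.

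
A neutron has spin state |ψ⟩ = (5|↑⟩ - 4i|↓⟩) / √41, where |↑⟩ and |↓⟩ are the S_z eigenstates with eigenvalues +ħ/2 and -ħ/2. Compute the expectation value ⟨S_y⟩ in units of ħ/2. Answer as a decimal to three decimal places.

-0.976

⟨σ_y⟩ = 2 Im(a* b)/(|a|²+|b|²) with a = 5, b = -4i.
a* b = -20i, so ⟨σ_y⟩ = -40/41.
⟨S_y⟩ = (ħ/2)·⟨σ_y⟩.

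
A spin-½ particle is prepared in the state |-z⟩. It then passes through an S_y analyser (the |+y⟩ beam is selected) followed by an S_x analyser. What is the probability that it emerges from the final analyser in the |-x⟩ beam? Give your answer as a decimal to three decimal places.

First analyser (S_y): from |-z⟩, P(|+y⟩) = 1/2.
After stage 1 the state is |+y⟩; P(|-x⟩) = |⟨-x|+y⟩|² = 1/2.
Joint probability = 1/2 × 1/2 = 0.250.

0.250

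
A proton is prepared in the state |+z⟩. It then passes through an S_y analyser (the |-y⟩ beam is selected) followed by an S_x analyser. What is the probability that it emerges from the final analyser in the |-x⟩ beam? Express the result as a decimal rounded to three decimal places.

0.250

First analyser (S_y): from |+z⟩, P(|-y⟩) = 1/2.
After stage 1 the state is |-y⟩; P(|-x⟩) = |⟨-x|-y⟩|² = 1/2.
Joint probability = 1/2 × 1/2 = 0.250.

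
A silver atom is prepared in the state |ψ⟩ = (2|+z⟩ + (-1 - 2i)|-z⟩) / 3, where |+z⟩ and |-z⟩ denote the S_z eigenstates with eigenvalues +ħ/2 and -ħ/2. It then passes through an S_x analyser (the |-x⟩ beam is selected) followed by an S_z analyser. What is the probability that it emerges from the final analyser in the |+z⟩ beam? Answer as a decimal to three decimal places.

First analyser (S_x): P(|-x⟩) = |⟨-x|ψ⟩|² = 13/18.
After stage 1 the state is |-x⟩; P(|+z⟩) = |⟨+z|-x⟩|² = 1/2.
Joint probability = 13/18 × 1/2 = 0.361.

0.361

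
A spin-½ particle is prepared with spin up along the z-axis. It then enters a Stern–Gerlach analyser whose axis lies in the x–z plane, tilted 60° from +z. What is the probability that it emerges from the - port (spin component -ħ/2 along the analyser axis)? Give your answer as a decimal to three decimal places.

0.250

For spin-½, the probability of finding spin-up along an axis at angle θ to the initial spin direction is cos²(θ/2); spin-down is sin²(θ/2).
θ = 60°, so P = sin²(30°) ≈ 0.250.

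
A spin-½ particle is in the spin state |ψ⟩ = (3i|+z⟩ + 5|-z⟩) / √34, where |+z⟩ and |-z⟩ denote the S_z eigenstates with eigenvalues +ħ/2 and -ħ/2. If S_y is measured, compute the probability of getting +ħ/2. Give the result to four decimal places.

|+y⟩ = (|+z⟩ + i|-z⟩)/√2, so ⟨+y|ψ⟩ = (-2i) / (√2·√34).
P = |-2i|² / 68 = 4/68.

0.0588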